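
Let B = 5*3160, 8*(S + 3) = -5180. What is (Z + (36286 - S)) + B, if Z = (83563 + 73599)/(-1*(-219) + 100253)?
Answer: 2649349395/50236 ≈ 52738.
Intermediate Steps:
S = -1301/2 (S = -3 + (⅛)*(-5180) = -3 - 1295/2 = -1301/2 ≈ -650.50)
B = 15800
Z = 78581/50236 (Z = 157162/(219 + 100253) = 157162/100472 = 157162*(1/100472) = 78581/50236 ≈ 1.5642)
(Z + (36286 - S)) + B = (78581/50236 + (36286 - 1*(-1301/2))) + 15800 = (78581/50236 + (36286 + 1301/2)) + 15800 = (78581/50236 + 73873/2) + 15800 = 1855620595/50236 + 15800 = 2649349395/50236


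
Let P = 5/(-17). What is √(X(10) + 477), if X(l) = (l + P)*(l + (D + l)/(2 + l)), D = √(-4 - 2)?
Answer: √(672962 + 935*I*√6)/34 ≈ 24.128 + 0.041057*I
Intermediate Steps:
D = I*√6 (D = √(-6) = I*√6 ≈ 2.4495*I)
P = -5/17 (P = 5*(-1/17) = -5/17 ≈ -0.29412)
X(l) = (-5/17 + l)*(l + (l + I*√6)/(2 + l)) (X(l) = (l - 5/17)*(l + (I*√6 + l)/(2 + l)) = (-5/17 + l)*(l + (l + I*√6)/(2 + l)))
√(X(10) + 477) = √((-15*10 + 17*10³ + 46*10² - 5*I*√6 + 17*I*10*√6)/(17*(2 + 10)) + 477) = √((1/17)*(-150 + 17*1000 + 46*100 - 5*I*√6 + 170*I*√6)/12 + 477) = √((1/17)*(1/12)*(-150 + 17000 + 4600 - 5*I*√6 + 170*I*√6) + 477) = √((1/17)*(1/12)*(21450 + 165*I*√6) + 477) = √((3575/34 + 55*I*√6/68) + 477) = √(19793/34 + 55*I*√6/68)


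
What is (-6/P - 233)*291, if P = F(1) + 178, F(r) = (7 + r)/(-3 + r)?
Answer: -1966578/29 ≈ -67813.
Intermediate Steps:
F(r) = (7 + r)/(-3 + r)
P = 174 (P = (7 + 1)/(-3 + 1) + 178 = 8/(-2) + 178 = -½*8 + 178 = -4 + 178 = 174)
(-6/P - 233)*291 = (-6/174 - 233)*291 = (-6*1/174 - 233)*291 = (-1/29 - 233)*291 = -6758/29*291 = -1966578/29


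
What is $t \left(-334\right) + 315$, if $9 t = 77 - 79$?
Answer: $\frac{3503}{9} \approx 389.22$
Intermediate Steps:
$t = - \frac{2}{9}$ ($t = \frac{77 - 79}{9} = \frac{1}{9} \left(-2\right) = - \frac{2}{9} \approx -0.22222$)
$t \left(-334\right) + 315 = \left(- \frac{2}{9}\right) \left(-334\right) + 315 = \frac{668}{9} + 315 = \frac{3503}{9}$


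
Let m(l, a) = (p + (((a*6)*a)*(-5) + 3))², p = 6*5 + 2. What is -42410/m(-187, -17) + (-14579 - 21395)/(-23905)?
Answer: 107252945804/71297355745 ≈ 1.5043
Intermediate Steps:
p = 32 (p = 30 + 2 = 32)
m(l, a) = (35 - 30*a²)² (m(l, a) = (32 + (((a*6)*a)*(-5) + 3))² = (32 + (((6*a)*a)*(-5) + 3))² = (32 + ((6*a²)*(-5) + 3))² = (32 + (-30*a² + 3))² = (32 + (3 - 30*a²))² = (35 - 30*a²)²)
-42410/m(-187, -17) + (-14579 - 21395)/(-23905) = -42410*1/(25*(7 - 6*(-17)²)²) + (-14579 - 21395)/(-23905) = -42410*1/(25*(7 - 6*289)²) - 35974*(-1/23905) = -42410*1/(25*(7 - 1734)²) + 35974/23905 = -42410/(25*(-1727)²) + 35974/23905 = -42410/(25*2982529) + 35974/23905 = -42410/74563225 + 35974/23905 = -42410*1/74563225 + 35974/23905 = -8482/14912645 + 35974/23905 = 107252945804/71297355745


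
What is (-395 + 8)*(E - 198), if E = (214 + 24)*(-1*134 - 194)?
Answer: 30287394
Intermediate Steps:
E = -78064 (E = 238*(-134 - 194) = 238*(-328) = -78064)
(-395 + 8)*(E - 198) = (-395 + 8)*(-78064 - 198) = -387*(-78262) = 30287394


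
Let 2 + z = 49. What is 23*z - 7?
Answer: 1074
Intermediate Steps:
z = 47 (z = -2 + 49 = 47)
23*z - 7 = 23*47 - 7 = 1081 - 7 = 1074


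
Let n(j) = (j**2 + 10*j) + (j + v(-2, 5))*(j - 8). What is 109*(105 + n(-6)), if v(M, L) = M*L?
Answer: 33245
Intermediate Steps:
v(M, L) = L*M
n(j) = j**2 + 10*j + (-10 + j)*(-8 + j) (n(j) = (j**2 + 10*j) + (j + 5*(-2))*(j - 8) = (j**2 + 10*j) + (j - 10)*(-8 + j) = (j**2 + 10*j) + (-10 + j)*(-8 + j) = j**2 + 10*j + (-10 + j)*(-8 + j))
109*(105 + n(-6)) = 109*(105 + (80 - 8*(-6) + 2*(-6)**2)) = 109*(105 + (80 + 48 + 2*36)) = 109*(105 + (80 + 48 + 72)) = 109*(105 + 200) = 109*305 = 33245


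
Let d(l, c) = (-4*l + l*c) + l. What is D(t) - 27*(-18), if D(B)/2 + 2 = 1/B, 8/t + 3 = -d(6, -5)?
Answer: 1973/4 ≈ 493.25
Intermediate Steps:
d(l, c) = -3*l + c*l (d(l, c) = (-4*l + c*l) + l = -3*l + c*l)
t = 8/45 (t = 8/(-3 - 6*(-3 - 5)) = 8/(-3 - 6*(-8)) = 8/(-3 - 1*(-48)) = 8/(-3 + 48) = 8/45 ≈ 0.17778)
D(B) = -4 + 2/B
D(t) - 27*(-18) = (-4 + 2/(8/45)) - 27*(-18) = (-4 + 2*(45/8)) + 486 = (-4 + 45/4) + 486 = 29/4 + 486 = 1973/4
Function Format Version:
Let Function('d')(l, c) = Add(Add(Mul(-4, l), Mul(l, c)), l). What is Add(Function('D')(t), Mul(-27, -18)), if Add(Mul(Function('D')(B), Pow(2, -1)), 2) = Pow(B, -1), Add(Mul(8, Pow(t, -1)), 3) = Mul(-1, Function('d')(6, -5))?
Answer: Rational(1973, 4) ≈ 493.25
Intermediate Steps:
Function('d')(l, c) = Add(Mul(-3, l), Mul(c, l)) (Function('d')(l, c) = Add(Add(Mul(-4, l), Mul(c, l)), l) = Add(Mul(-3, l), Mul(c, l)))
t = Rational(8, 45) (t = Mul(8, Pow(Add(-3, Mul(-1, Mul(6, Add(-3, -5)))), -1)) = Mul(8, Pow(Add(-3, Mul(-1, Mul(6, -8))), -1)) = Mul(8, Pow(Add(-3, Mul(-1, -48)), -1)) = Mul(8, Pow(Add(-3, 48), -1)) = Mul(8, Pow(45, -1)) = Mul(8, Rational(1, 45)) = Rational(8, 45) ≈ 0.17778)
Function('D')(B) = Add(-4, Mul(2, Pow(B, -1)))
Add(Function('D')(t), Mul(-27, -18)) = Add(Add(-4, Mul(2, Pow(Rational(8, 45), -1))), Mul(-27, -18)) = Add(Add(-4, Mul(2, Rational(45, 8))), 486) = Add(Add(-4, Rational(45, 4)), 486) = Add(Rational(29, 4), 486) = Rational(1973, 4)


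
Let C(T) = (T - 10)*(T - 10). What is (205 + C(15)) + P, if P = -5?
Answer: 225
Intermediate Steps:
C(T) = (-10 + T)**2 (C(T) = (-10 + T)*(-10 + T) = (-10 + T)**2)
(205 + C(15)) + P = (205 + (-10 + 15)**2) - 5 = (205 + 5**2) - 5 = (205 + 25) - 5 = 230 - 5 = 225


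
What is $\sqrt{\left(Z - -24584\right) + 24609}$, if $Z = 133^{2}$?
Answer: $\sqrt{66882} \approx 258.62$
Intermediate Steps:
$Z = 17689$
$\sqrt{\left(Z - -24584\right) + 24609} = \sqrt{\left(17689 - -24584\right) + 24609} = \sqrt{\left(17689 + 24584\right) + 24609} = \sqrt{42273 + 24609} = \sqrt{66882}$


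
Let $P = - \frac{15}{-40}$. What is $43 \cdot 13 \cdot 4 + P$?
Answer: $\frac{17891}{8} \approx 2236.4$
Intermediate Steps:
$P = \frac{3}{8}$ ($P = \left(-15\right) \left(- \frac{1}{40}\right) = \frac{3}{8} \approx 0.375$)
$43 \cdot 13 \cdot 4 + P = 43 \cdot 13 \cdot 4 + \frac{3}{8} = 43 \cdot 52 + \frac{3}{8} = 2236 + \frac{3}{8} = \frac{17891}{8}$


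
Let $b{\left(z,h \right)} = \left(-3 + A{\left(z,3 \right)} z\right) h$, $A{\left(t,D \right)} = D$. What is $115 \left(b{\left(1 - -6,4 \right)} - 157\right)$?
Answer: $-9775$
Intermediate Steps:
$b{\left(z,h \right)} = h \left(-3 + 3 z\right)$ ($b{\left(z,h \right)} = \left(-3 + 3 z\right) h = h \left(-3 + 3 z\right)$)
$115 \left(b{\left(1 - -6,4 \right)} - 157\right) = 115 \left(3 \cdot 4 \left(-1 + \left(1 - -6\right)\right) - 157\right) = 115 \left(3 \cdot 4 \left(-1 + \left(1 + 6\right)\right) - 157\right) = 115 \left(3 \cdot 4 \left(-1 + 7\right) - 157\right) = 115 \left(3 \cdot 4 \cdot 6 - 157\right) = 115 \left(72 - 157\right) = 115 \left(-85\right) = -9775$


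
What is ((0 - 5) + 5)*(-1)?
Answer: 0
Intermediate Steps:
((0 - 5) + 5)*(-1) = (-5 + 5)*(-1) = 0*(-1) = 0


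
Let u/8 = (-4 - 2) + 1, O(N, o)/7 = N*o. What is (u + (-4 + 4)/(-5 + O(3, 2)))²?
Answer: 1600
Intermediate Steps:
O(N, o) = 7*N*o (O(N, o) = 7*(N*o) = 7*N*o)
u = -40 (u = 8*((-4 - 2) + 1) = 8*(-6 + 1) = 8*(-5) = -40)
(u + (-4 + 4)/(-5 + O(3, 2)))² = (-40 + (-4 + 4)/(-5 + 7*3*2))² = (-40 + 0/(-5 + 42))² = (-40 + 0/37)² = (-40 + 0*(1/37))² = (-40 + 0)² = (-40)² = 1600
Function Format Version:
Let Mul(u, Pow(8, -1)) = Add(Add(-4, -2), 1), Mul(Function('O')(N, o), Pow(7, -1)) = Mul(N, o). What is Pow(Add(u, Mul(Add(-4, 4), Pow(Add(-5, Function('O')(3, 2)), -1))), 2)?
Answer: 1600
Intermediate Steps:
Function('O')(N, o) = Mul(7, N, o) (Function('O')(N, o) = Mul(7, Mul(N, o)) = Mul(7, N, o))
u = -40 (u = Mul(8, Add(Add(-4, -2), 1)) = Mul(8, Add(-6, 1)) = Mul(8, -5) = -40)
Pow(Add(u, Mul(Add(-4, 4), Pow(Add(-5, Function('O')(3, 2)), -1))), 2) = Pow(Add(-40, Mul(Add(-4, 4), Pow(Add(-5, Mul(7, 3, 2)), -1))), 2) = Pow(Add(-40, Mul(0, Pow(Add(-5, 42), -1))), 2) = Pow(Add(-40, Mul(0, Pow(37, -1))), 2) = Pow(Add(-40, Mul(0, Rational(1, 37))), 2) = Pow(Add(-40, 0), 2) = Pow(-40, 2) = 1600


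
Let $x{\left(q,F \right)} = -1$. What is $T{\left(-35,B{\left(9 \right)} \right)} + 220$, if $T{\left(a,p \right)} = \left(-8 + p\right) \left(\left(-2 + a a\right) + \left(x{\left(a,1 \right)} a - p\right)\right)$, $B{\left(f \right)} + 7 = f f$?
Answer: $78364$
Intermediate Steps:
$B{\left(f \right)} = -7 + f^{2}$ ($B{\left(f \right)} = -7 + f f = -7 + f^{2}$)
$T{\left(a,p \right)} = \left(-8 + p\right) \left(-2 + a^{2} - a - p\right)$ ($T{\left(a,p \right)} = \left(-8 + p\right) \left(\left(-2 + a a\right) - \left(a + p\right)\right) = \left(-8 + p\right) \left(\left(-2 + a^{2}\right) - \left(a + p\right)\right) = \left(-8 + p\right) \left(-2 + a^{2} - a - p\right)$)
$T{\left(-35,B{\left(9 \right)} \right)} + 220 = \left(16 - \left(-7 + 9^{2}\right)^{2} - 8 \left(-35\right)^{2} + 6 \left(-7 + 9^{2}\right) + 8 \left(-35\right) + \left(-7 + 9^{2}\right) \left(-35\right)^{2} - - 35 \left(-7 + 9^{2}\right)\right) + 220 = \left(16 - \left(-7 + 81\right)^{2} - 9800 + 6 \left(-7 + 81\right) - 280 + \left(-7 + 81\right) 1225 - - 35 \left(-7 + 81\right)\right) + 220 = \left(16 - 74^{2} - 9800 + 6 \cdot 74 - 280 + 74 \cdot 1225 - \left(-35\right) 74\right) + 220 = \left(16 - 5476 - 9800 + 444 - 280 + 90650 + 2590\right) + 220 = 78144 + 220 = 78364$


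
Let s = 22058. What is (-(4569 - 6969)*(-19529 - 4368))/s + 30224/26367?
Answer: -755777298304/290801643 ≈ -2598.9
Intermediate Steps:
(-(4569 - 6969)*(-19529 - 4368))/s + 30224/26367 = -(4569 - 6969)*(-19529 - 4368)/22058 + 30224/26367 = -(-2400)*(-23897)*(1/22058) + 30224*(1/26367) = -1*57352800*(1/22058) + 30224/26367 = -57352800*1/22058 + 30224/26367 = -28676400/11029 + 30224/26367 = -755777298304/290801643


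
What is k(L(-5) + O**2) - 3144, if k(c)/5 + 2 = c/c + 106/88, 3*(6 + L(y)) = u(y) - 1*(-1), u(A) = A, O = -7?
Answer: -138291/44 ≈ -3143.0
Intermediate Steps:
L(y) = -17/3 + y/3 (L(y) = -6 + (y - 1*(-1))/3 = -6 + (y + 1)/3 = -6 + (1 + y)/3 = -6 + (1/3 + y/3) = -17/3 + y/3)
k(c) = 45/44 (k(c) = -10 + 5*(c/c + 106/88) = -10 + 5*(1 + 106*(1/88)) = -10 + 5*(1 + 53/44) = -10 + 5*(97/44) = -10 + 485/44 = 45/44)
k(L(-5) + O**2) - 3144 = 45/44 - 3144 = -138291/44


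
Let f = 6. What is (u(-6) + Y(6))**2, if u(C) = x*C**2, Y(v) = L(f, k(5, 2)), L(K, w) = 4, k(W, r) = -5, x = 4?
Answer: 21904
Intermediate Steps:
Y(v) = 4
u(C) = 4*C**2
(u(-6) + Y(6))**2 = (4*(-6)**2 + 4)**2 = (4*36 + 4)**2 = (144 + 4)**2 = 148**2 = 21904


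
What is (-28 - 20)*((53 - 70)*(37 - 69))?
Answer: -26112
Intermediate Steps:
(-28 - 20)*((53 - 70)*(37 - 69)) = -(-816)*(-32) = -48*544 = -26112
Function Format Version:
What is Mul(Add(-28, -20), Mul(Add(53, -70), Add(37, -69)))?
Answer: -26112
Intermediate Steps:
Mul(Add(-28, -20), Mul(Add(53, -70), Add(37, -69))) = Mul(-48, Mul(-17, -32)) = Mul(-48, 544) = -26112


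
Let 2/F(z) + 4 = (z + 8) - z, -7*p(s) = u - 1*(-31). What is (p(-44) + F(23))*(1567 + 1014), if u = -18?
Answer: -49039/14 ≈ -3502.8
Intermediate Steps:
p(s) = -13/7 (p(s) = -(-18 - 1*(-31))/7 = -(-18 + 31)/7 = -⅐*13 = -13/7)
F(z) = ½ (F(z) = 2/(-4 + ((z + 8) - z)) = 2/(-4 + ((8 + z) - z)) = 2/(-4 + 8) = 2/4 = 2*(¼) = ½)
(p(-44) + F(23))*(1567 + 1014) = (-13/7 + ½)*(1567 + 1014) = -19/14*2581 = -49039/14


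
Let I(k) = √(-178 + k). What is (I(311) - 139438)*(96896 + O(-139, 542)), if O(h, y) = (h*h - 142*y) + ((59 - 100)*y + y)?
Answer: -2450343974 + 17573*√133 ≈ -2.4501e+9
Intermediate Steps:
O(h, y) = h² - 182*y (O(h, y) = (h² - 142*y) + (-41*y + y) = (h² - 142*y) - 40*y = h² - 182*y)
(I(311) - 139438)*(96896 + O(-139, 542)) = (√(-178 + 311) - 139438)*(96896 + ((-139)² - 182*542)) = (√133 - 139438)*(96896 + (19321 - 98644)) = (-139438 + √133)*(96896 - 79323) = (-139438 + √133)*17573 = -2450343974 + 17573*√133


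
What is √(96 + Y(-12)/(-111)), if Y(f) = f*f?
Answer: 4*√8103/37 ≈ 9.7315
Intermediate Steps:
Y(f) = f²
√(96 + Y(-12)/(-111)) = √(96 + (-12)²/(-111)) = √(96 + 144*(-1/111)) = √(96 - 48/37) = √(3504/37) = 4*√8103/37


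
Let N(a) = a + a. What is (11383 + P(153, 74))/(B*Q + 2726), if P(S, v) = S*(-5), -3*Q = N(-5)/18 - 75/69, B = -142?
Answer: 3296889/822283 ≈ 4.0094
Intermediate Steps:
N(a) = 2*a
Q = 340/621 (Q = -((2*(-5))/18 - 75/69)/3 = -(-10*1/18 - 75*1/69)/3 = -(-5/9 - 25/23)/3 = -⅓*(-340/207) = 340/621 ≈ 0.54750)
P(S, v) = -5*S
(11383 + P(153, 74))/(B*Q + 2726) = (11383 - 5*153)/(-142*340/621 + 2726) = (11383 - 765)/(-48280/621 + 2726) = 10618/(1644566/621) = 10618*(621/1644566) = 3296889/822283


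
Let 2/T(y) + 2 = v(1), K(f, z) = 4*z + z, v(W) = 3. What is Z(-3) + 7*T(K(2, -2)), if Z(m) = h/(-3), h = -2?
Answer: 44/3 ≈ 14.667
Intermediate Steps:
Z(m) = 2/3 (Z(m) = -2/(-3) = -2*(-1/3) = 2/3)
K(f, z) = 5*z
T(y) = 2 (T(y) = 2/(-2 + 3) = 2/1 = 2*1 = 2)
Z(-3) + 7*T(K(2, -2)) = 2/3 + 7*2 = 2/3 + 14 = 44/3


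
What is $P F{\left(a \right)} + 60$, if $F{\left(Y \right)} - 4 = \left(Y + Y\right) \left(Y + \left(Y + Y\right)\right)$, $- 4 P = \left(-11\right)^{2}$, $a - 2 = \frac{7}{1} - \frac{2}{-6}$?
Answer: $- \frac{47615}{3} \approx -15872.0$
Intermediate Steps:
$a = \frac{28}{3}$ ($a = 2 + \left(\frac{7}{1} - \frac{2}{-6}\right) = 2 + \left(7 \cdot 1 - - \frac{1}{3}\right) = 2 + \left(7 + \frac{1}{3}\right) = 2 + \frac{22}{3} = \frac{28}{3} \approx 9.3333$)
$P = - \frac{121}{4}$ ($P = - \frac{\left(-11\right)^{2}}{4} = \left(- \frac{1}{4}\right) 121 = - \frac{121}{4} \approx -30.25$)
$F{\left(Y \right)} = 4 + 6 Y^{2}$ ($F{\left(Y \right)} = 4 + \left(Y + Y\right) \left(Y + \left(Y + Y\right)\right) = 4 + 2 Y \left(Y + 2 Y\right) = 4 + 2 Y 3 Y = 4 + 6 Y^{2}$)
$P F{\left(a \right)} + 60 = - \frac{121 \left(4 + 6 \left(\frac{28}{3}\right)^{2}\right)}{4} + 60 = - \frac{121 \left(4 + 6 \cdot \frac{784}{9}\right)}{4} + 60 = - \frac{121 \left(4 + \frac{1568}{3}\right)}{4} + 60 = \left(- \frac{121}{4}\right) \frac{1580}{3} + 60 = - \frac{47795}{3} + 60 = - \frac{47615}{3}$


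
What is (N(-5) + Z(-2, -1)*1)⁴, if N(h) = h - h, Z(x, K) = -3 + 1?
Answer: 16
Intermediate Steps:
Z(x, K) = -2
N(h) = 0
(N(-5) + Z(-2, -1)*1)⁴ = (0 - 2*1)⁴ = (0 - 2)⁴ = (-2)⁴ = 16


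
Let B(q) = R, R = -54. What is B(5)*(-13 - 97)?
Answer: 5940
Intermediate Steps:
B(q) = -54
B(5)*(-13 - 97) = -54*(-13 - 97) = -54*(-110) = 5940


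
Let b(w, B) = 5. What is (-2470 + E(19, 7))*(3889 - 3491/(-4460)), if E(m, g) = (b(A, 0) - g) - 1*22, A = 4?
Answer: -21633493457/2230 ≈ -9.7011e+6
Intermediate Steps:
E(m, g) = -17 - g (E(m, g) = (5 - g) - 1*22 = (5 - g) - 22 = -17 - g)
(-2470 + E(19, 7))*(3889 - 3491/(-4460)) = (-2470 + (-17 - 1*7))*(3889 - 3491/(-4460)) = (-2470 + (-17 - 7))*(3889 - 3491*(-1/4460)) = (-2470 - 24)*(3889 + 3491/4460) = -2494*17348431/4460 = -21633493457/2230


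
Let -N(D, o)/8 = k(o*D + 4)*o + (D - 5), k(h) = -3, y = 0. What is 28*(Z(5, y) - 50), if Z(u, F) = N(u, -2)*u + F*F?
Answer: -8120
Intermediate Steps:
N(D, o) = 40 - 8*D + 24*o (N(D, o) = -8*(-3*o + (D - 5)) = -8*(-3*o + (-5 + D)) = -8*(-5 + D - 3*o) = 40 - 8*D + 24*o)
Z(u, F) = F**2 + u*(-8 - 8*u) (Z(u, F) = (40 - 8*u + 24*(-2))*u + F*F = (40 - 8*u - 48)*u + F**2 = (-8 - 8*u)*u + F**2 = u*(-8 - 8*u) + F**2 = F**2 + u*(-8 - 8*u))
28*(Z(5, y) - 50) = 28*((0**2 - 8*5*(1 + 5)) - 50) = 28*((0 - 8*5*6) - 50) = 28*((0 - 240) - 50) = 28*(-240 - 50) = 28*(-290) = -8120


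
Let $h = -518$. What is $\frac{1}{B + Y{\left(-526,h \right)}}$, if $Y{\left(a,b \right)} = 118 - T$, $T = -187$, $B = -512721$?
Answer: $- \frac{1}{512416} \approx -1.9515 \cdot 10^{-6}$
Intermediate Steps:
$Y{\left(a,b \right)} = 305$ ($Y{\left(a,b \right)} = 118 - -187 = 118 + 187 = 305$)
$\frac{1}{B + Y{\left(-526,h \right)}} = \frac{1}{-512721 + 305} = \frac{1}{-512416} = - \frac{1}{512416}$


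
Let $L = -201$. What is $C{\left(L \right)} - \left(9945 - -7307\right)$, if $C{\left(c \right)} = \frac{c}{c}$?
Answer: $-17251$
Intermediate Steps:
$C{\left(c \right)} = 1$
$C{\left(L \right)} - \left(9945 - -7307\right) = 1 - \left(9945 - -7307\right) = 1 - \left(9945 + 7307\right) = 1 - 17252 = -17251$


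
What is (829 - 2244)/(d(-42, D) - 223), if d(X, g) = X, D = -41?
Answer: 283/53 ≈ 5.3396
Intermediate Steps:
(829 - 2244)/(d(-42, D) - 223) = (829 - 2244)/(-42 - 223) = -1415/(-265) = -1415*(-1/265) = 283/53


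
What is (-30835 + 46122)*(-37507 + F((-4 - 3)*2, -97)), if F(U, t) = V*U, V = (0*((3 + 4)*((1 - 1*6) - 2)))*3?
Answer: -573369509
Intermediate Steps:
V = 0 (V = (0*(7*((1 - 6) - 2)))*3 = (0*(7*(-5 - 2)))*3 = (0*(7*(-7)))*3 = (0*(-49))*3 = 0*3 = 0)
F(U, t) = 0 (F(U, t) = 0*U = 0)
(-30835 + 46122)*(-37507 + F((-4 - 3)*2, -97)) = (-30835 + 46122)*(-37507 + 0) = 15287*(-37507) = -573369509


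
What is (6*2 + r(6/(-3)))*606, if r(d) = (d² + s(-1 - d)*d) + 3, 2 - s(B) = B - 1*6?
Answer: 3030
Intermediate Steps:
s(B) = 8 - B (s(B) = 2 - (B - 1*6) = 2 - (B - 6) = 2 - (-6 + B) = 2 + (6 - B) = 8 - B)
r(d) = 3 + d² + d*(9 + d) (r(d) = (d² + (8 - (-1 - d))*d) + 3 = (d² + (8 + (1 + d))*d) + 3 = (d² + (9 + d)*d) + 3 = (d² + d*(9 + d)) + 3 = 3 + d² + d*(9 + d))
(6*2 + r(6/(-3)))*606 = (6*2 + (3 + (6/(-3))² + (6/(-3))*(9 + 6/(-3))))*606 = (12 + (3 + (6*(-⅓))² + (6*(-⅓))*(9 + 6*(-⅓))))*606 = (12 + (3 + (-2)² - 2*(9 - 2)))*606 = (12 + (3 + 4 - 2*7))*606 = (12 + (3 + 4 - 14))*606 = (12 - 7)*606 = 5*606 = 3030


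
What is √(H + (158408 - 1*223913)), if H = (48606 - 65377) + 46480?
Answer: 2*I*√8949 ≈ 189.2*I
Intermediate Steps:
H = 29709 (H = -16771 + 46480 = 29709)
√(H + (158408 - 1*223913)) = √(29709 + (158408 - 1*223913)) = √(29709 + (158408 - 223913)) = √(29709 - 65505) = √(-35796) = 2*I*√8949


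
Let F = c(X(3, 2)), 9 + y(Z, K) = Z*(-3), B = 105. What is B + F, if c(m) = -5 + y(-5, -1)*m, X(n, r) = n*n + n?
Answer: 172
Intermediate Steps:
y(Z, K) = -9 - 3*Z (y(Z, K) = -9 + Z*(-3) = -9 - 3*Z)
X(n, r) = n + n² (X(n, r) = n² + n = n + n²)
c(m) = -5 + 6*m (c(m) = -5 + (-9 - 3*(-5))*m = -5 + (-9 + 15)*m = -5 + 6*m)
F = 67 (F = -5 + 6*(3*(1 + 3)) = -5 + 6*(3*4) = -5 + 6*12 = -5 + 72 = 67)
B + F = 105 + 67 = 172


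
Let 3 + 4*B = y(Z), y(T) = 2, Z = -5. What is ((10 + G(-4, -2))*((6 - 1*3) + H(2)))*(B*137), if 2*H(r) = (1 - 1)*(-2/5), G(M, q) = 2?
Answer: -1233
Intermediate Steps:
H(r) = 0 (H(r) = ((1 - 1)*(-2/5))/2 = (0*(-2*1/5))/2 = (0*(-2/5))/2 = (1/2)*0 = 0)
B = -1/4 (B = -3/4 + (1/4)*2 = -3/4 + 1/2 = -1/4 ≈ -0.25000)
((10 + G(-4, -2))*((6 - 1*3) + H(2)))*(B*137) = ((10 + 2)*((6 - 1*3) + 0))*(-1/4*137) = (12*((6 - 3) + 0))*(-137/4) = (12*(3 + 0))*(-137/4) = (12*3)*(-137/4) = 36*(-137/4) = -1233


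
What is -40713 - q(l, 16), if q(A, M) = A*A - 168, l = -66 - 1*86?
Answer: -63649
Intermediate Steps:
l = -152 (l = -66 - 86 = -152)
q(A, M) = -168 + A**2 (q(A, M) = A**2 - 168 = -168 + A**2)
-40713 - q(l, 16) = -40713 - (-168 + (-152)**2) = -40713 - (-168 + 23104) = -40713 - 1*22936 = -40713 - 22936 = -63649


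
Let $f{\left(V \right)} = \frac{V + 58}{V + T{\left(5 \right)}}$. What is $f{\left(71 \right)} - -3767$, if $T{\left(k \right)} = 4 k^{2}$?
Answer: $\frac{214762}{57} \approx 3767.8$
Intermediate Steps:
$f{\left(V \right)} = \frac{58 + V}{100 + V}$ ($f{\left(V \right)} = \frac{V + 58}{V + 4 \cdot 5^{2}} = \frac{58 + V}{V + 4 \cdot 25} = \frac{58 + V}{V + 100} = \frac{58 + V}{100 + V}$)
$f{\left(71 \right)} - -3767 = \frac{58 + 71}{100 + 71} - -3767 = \frac{1}{171} \cdot 129 + 3767 = \frac{43}{57} + 3767 = \frac{214762}{57}$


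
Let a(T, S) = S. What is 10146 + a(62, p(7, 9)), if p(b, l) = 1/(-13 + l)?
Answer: 40583/4 ≈ 10146.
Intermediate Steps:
10146 + a(62, p(7, 9)) = 10146 + 1/(-13 + 9) = 10146 + 1/(-4) = 10146 - ¼ = 40583/4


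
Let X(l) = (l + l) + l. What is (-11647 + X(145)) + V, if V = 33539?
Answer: 22327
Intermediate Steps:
X(l) = 3*l (X(l) = 2*l + l = 3*l)
(-11647 + X(145)) + V = (-11647 + 3*145) + 33539 = (-11647 + 435) + 33539 = -11212 + 33539 = 22327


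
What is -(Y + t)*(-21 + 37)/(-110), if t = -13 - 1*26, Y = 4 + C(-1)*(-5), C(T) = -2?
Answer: -40/11 ≈ -3.6364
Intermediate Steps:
Y = 14 (Y = 4 - 2*(-5) = 4 + 10 = 14)
t = -39 (t = -13 - 26 = -39)
-(Y + t)*(-21 + 37)/(-110) = -(14 - 39)*(-21 + 37)/(-110) = -(-25)*16*(-1/110) = -(-25)*(-8)/55 = -1*40/11 = -40/11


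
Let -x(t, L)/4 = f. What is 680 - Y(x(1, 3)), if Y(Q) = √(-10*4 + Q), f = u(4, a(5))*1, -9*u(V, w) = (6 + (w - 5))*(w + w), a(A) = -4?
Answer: 680 - 2*I*√66/3 ≈ 680.0 - 5.416*I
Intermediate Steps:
u(V, w) = -2*w*(1 + w)/9 (u(V, w) = -(6 + (w - 5))*(w + w)/9 = -(6 + (-5 + w))*2*w/9 = -(1 + w)*2*w/9 = -2*w*(1 + w)/9)
f = -8/3 (f = -2/9*(-4)*(1 - 4)*1 = -2/9*(-4)*(-3)*1 = -8/3*1 = -8/3 ≈ -2.6667)
x(t, L) = 32/3 (x(t, L) = -4*(-8/3) = 32/3)
Y(Q) = √(-40 + Q)
680 - Y(x(1, 3)) = 680 - √(-40 + 32/3) = 680 - √(-88/3) = 680 - 2*I*√66/3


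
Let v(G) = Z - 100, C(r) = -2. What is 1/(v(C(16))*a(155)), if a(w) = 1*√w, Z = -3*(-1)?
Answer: -√155/15035 ≈ -0.00082806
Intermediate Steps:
Z = 3
v(G) = -97 (v(G) = 3 - 100 = -97)
a(w) = √w
1/(v(C(16))*a(155)) = 1/((-97)*(√155)) = -√155/15035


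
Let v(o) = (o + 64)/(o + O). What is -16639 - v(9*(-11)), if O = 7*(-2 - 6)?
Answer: -515816/31 ≈ -16639.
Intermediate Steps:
O = -56 (O = 7*(-8) = -56)
v(o) = (64 + o)/(-56 + o) (v(o) = (o + 64)/(o - 56) = (64 + o)/(-56 + o))
-16639 - v(9*(-11)) = -16639 - (64 + 9*(-11))/(-56 + 9*(-11)) = -16639 - (64 - 99)/(-56 - 99) = -16639 - (-35)/(-155) = -16639 - (-1)*(-35)/155 = -16639 - 1*7/31 = -16639 - 7/31 = -515816/31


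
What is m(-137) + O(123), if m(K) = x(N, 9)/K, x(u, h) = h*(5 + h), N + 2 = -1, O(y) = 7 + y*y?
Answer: 2073506/137 ≈ 15135.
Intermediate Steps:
O(y) = 7 + y²
N = -3 (N = -2 - 1 = -3)
m(K) = 126/K (m(K) = (9*(5 + 9))/K = (9*14)/K = 126/K)
m(-137) + O(123) = 126/(-137) + (7 + 123²) = 126*(-1/137) + (7 + 15129) = -126/137 + 15136 = 2073506/137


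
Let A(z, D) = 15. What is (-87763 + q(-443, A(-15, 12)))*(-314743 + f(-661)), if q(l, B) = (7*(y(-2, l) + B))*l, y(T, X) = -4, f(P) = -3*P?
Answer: 38117312240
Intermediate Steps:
q(l, B) = l*(-28 + 7*B) (q(l, B) = (7*(-4 + B))*l = (-28 + 7*B)*l = l*(-28 + 7*B))
(-87763 + q(-443, A(-15, 12)))*(-314743 + f(-661)) = (-87763 + 7*(-443)*(-4 + 15))*(-314743 - 3*(-661)) = (-87763 + 7*(-443)*11)*(-314743 + 1983) = (-87763 - 34111)*(-312760) = -121874*(-312760) = 38117312240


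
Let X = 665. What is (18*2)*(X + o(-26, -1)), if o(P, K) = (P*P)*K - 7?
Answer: -648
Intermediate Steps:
o(P, K) = -7 + K*P**2 (o(P, K) = P**2*K - 7 = K*P**2 - 7 = -7 + K*P**2)
(18*2)*(X + o(-26, -1)) = (18*2)*(665 + (-7 - 1*(-26)**2)) = 36*(665 + (-7 - 1*676)) = 36*(665 + (-7 - 676)) = 36*(665 - 683) = 36*(-18) = -648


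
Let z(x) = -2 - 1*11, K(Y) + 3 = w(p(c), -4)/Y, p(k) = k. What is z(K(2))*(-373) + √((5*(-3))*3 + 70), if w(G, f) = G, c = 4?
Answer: 4854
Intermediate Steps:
K(Y) = -3 + 4/Y
z(x) = -13 (z(x) = -2 - 11 = -13)
z(K(2))*(-373) + √((5*(-3))*3 + 70) = -13*(-373) + √((5*(-3))*3 + 70) = 4849 + √(-15*3 + 70) = 4849 + √(-45 + 70) = 4849 + √25 = 4849 + 5 = 4854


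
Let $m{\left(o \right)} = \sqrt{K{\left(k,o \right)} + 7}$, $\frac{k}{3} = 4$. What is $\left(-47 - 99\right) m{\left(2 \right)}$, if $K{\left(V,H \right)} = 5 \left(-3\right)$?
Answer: $- 292 i \sqrt{2} \approx - 412.95 i$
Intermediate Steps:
$k = 12$ ($k = 3 \cdot 4 = 12$)
$K{\left(V,H \right)} = -15$
$m{\left(o \right)} = 2 i \sqrt{2}$ ($m{\left(o \right)} = \sqrt{-15 + 7} = \sqrt{-8} = 2 i \sqrt{2}$)
$\left(-47 - 99\right) m{\left(2 \right)} = \left(-47 - 99\right) 2 i \sqrt{2} = - 146 \cdot 2 i \sqrt{2} = - 292 i \sqrt{2}$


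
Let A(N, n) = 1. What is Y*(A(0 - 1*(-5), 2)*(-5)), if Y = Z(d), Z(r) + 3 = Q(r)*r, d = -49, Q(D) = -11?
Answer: -2680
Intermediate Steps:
Z(r) = -3 - 11*r
Y = 536 (Y = -3 - 11*(-49) = -3 + 539 = 536)
Y*(A(0 - 1*(-5), 2)*(-5)) = 536*(1*(-5)) = 536*(-5) = -2680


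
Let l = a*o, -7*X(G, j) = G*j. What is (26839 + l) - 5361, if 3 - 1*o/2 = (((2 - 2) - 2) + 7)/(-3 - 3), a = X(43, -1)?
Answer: 452027/21 ≈ 21525.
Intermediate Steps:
X(G, j) = -G*j/7
a = 43/7 (a = -⅐*43*(-1) = 43/7 ≈ 6.1429)
o = 23/3 (o = 6 - 2*(((2 - 2) - 2) + 7)/(-3 - 3) = 6 - 2*((0 - 2) + 7)/(-6) = 6 - 2*(-2 + 7)*(-1)/6 = 6 - 10*(-1)/6 = 6 - 2*(-⅚) = 6 + 5/3 = 23/3 ≈ 7.6667)
l = 989/21 (l = (43/7)*(23/3) = 989/21 ≈ 47.095)
(26839 + l) - 5361 = (26839 + 989/21) - 5361 = 564608/21 - 5361 = 452027/21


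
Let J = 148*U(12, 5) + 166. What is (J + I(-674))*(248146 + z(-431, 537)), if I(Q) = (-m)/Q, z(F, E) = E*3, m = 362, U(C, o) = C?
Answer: 163499673695/337 ≈ 4.8516e+8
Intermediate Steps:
z(F, E) = 3*E
I(Q) = -362/Q (I(Q) = (-1*362)/Q = -362/Q)
J = 1942 (J = 148*12 + 166 = 1776 + 166 = 1942)
(J + I(-674))*(248146 + z(-431, 537)) = (1942 - 362/(-674))*(248146 + 3*537) = (1942 - 362*(-1/674))*(248146 + 1611) = (1942 + 181/337)*249757 = (654635/337)*249757 = 163499673695/337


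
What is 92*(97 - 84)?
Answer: 1196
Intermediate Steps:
92*(97 - 84) = 92*13 = 1196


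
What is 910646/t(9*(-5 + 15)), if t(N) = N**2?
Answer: 455323/4050 ≈ 112.43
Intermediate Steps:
910646/t(9*(-5 + 15)) = 910646/((9*(-5 + 15))**2) = 910646/((9*10)**2) = 910646/(90**2) = 910646/8100 = 910646*(1/8100) = 455323/4050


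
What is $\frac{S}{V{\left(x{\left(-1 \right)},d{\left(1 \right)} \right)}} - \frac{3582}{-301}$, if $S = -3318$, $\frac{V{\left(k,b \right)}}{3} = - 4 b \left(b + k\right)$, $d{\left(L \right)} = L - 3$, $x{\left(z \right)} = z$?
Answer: $\frac{209437}{3612} \approx 57.984$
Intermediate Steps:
$d{\left(L \right)} = -3 + L$ ($d{\left(L \right)} = L - 3 = -3 + L$)
$V{\left(k,b \right)} = - 12 b \left(b + k\right)$ ($V{\left(k,b \right)} = 3 \left(- 4 b \left(b + k\right)\right) = - 12 b \left(b + k\right)$)
$\frac{S}{V{\left(x{\left(-1 \right)},d{\left(1 \right)} \right)}} - \frac{3582}{-301} = - \frac{3318}{\left(-12\right) \left(-3 + 1\right) \left(\left(-3 + 1\right) - 1\right)} - \frac{3582}{-301} = - \frac{3318}{\left(-12\right) \left(-2\right) \left(-2 - 1\right)} - - \frac{3582}{301} = - \frac{3318}{\left(-12\right) \left(-2\right) \left(-3\right)} + \frac{3582}{301} = - \frac{3318}{-72} + \frac{3582}{301} = \left(-3318\right) \left(- \frac{1}{72}\right) + \frac{3582}{301} = \frac{553}{12} + \frac{3582}{301} = \frac{209437}{3612}$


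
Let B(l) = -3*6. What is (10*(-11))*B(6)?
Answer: 1980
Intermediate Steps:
B(l) = -18
(10*(-11))*B(6) = (10*(-11))*(-18) = -110*(-18) = 1980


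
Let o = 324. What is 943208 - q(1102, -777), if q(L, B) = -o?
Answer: 943532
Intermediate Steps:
q(L, B) = -324 (q(L, B) = -1*324 = -324)
943208 - q(1102, -777) = 943208 - 1*(-324) = 943208 + 324 = 943532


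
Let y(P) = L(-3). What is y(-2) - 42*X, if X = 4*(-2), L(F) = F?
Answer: 333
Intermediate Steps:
y(P) = -3
X = -8
y(-2) - 42*X = -3 - 42*(-8) = -3 + 336 = 333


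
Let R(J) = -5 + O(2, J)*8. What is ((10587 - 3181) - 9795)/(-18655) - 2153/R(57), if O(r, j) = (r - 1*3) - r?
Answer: 40233496/540995 ≈ 74.369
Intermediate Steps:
O(r, j) = -3 (O(r, j) = (r - 3) - r = (-3 + r) - r = -3)
R(J) = -29 (R(J) = -5 - 3*8 = -5 - 24 = -29)
((10587 - 3181) - 9795)/(-18655) - 2153/R(57) = ((10587 - 3181) - 9795)/(-18655) - 2153/(-29) = (7406 - 9795)*(-1/18655) - 2153*(-1/29) = -2389*(-1/18655) + 2153/29 = 2389/18655 + 2153/29 = 40233496/540995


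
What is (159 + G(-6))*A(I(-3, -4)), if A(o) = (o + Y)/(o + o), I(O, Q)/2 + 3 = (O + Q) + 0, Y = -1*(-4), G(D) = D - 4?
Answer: 298/5 ≈ 59.600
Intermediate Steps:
G(D) = -4 + D
Y = 4
I(O, Q) = -6 + 2*O + 2*Q (I(O, Q) = -6 + 2*((O + Q) + 0) = -6 + 2*(O + Q) = -6 + (2*O + 2*Q) = -6 + 2*O + 2*Q)
A(o) = (4 + o)/(2*o) (A(o) = (o + 4)/(o + o) = (4 + o)/((2*o)) = (4 + o)*(1/(2*o)) = (4 + o)/(2*o))
(159 + G(-6))*A(I(-3, -4)) = (159 + (-4 - 6))*((4 + (-6 + 2*(-3) + 2*(-4)))/(2*(-6 + 2*(-3) + 2*(-4)))) = (159 - 10)*((4 + (-6 - 6 - 8))/(2*(-6 - 6 - 8))) = 149*((½)*(4 - 20)/(-20)) = 149*((½)*(-1/20)*(-16)) = 149*(⅖) = 298/5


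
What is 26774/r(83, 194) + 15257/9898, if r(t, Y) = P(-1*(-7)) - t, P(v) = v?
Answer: -32981190/94031 ≈ -350.75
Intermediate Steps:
r(t, Y) = 7 - t (r(t, Y) = -1*(-7) - t = 7 - t)
26774/r(83, 194) + 15257/9898 = 26774/(7 - 1*83) + 15257/9898 = 26774/(7 - 83) + 15257*(1/9898) = 26774/(-76) + 15257/9898 = 26774*(-1/76) + 15257/9898 = -13387/38 + 15257/9898 = -32981190/94031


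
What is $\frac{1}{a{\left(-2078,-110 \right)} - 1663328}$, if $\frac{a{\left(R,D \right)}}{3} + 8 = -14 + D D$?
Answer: $- \frac{1}{1627094} \approx -6.1459 \cdot 10^{-7}$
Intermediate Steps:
$a{\left(R,D \right)} = -66 + 3 D^{2}$ ($a{\left(R,D \right)} = -24 + 3 \left(-14 + D D\right) = -24 + 3 \left(-14 + D^{2}\right) = -24 + \left(-42 + 3 D^{2}\right) = -66 + 3 D^{2}$)
$\frac{1}{a{\left(-2078,-110 \right)} - 1663328} = \frac{1}{\left(-66 + 3 \left(-110\right)^{2}\right) - 1663328} = \frac{1}{\left(-66 + 3 \cdot 12100\right) - 1663328} = \frac{1}{\left(-66 + 36300\right) - 1663328} = \frac{1}{36234 - 1663328} = \frac{1}{-1627094} = - \frac{1}{1627094}$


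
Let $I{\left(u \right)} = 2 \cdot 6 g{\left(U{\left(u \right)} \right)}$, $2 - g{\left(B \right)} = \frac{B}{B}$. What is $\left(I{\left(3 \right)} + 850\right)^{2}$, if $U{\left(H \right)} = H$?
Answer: $743044$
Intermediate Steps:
$g{\left(B \right)} = 1$ ($g{\left(B \right)} = 2 - \frac{B}{B} = 2 - 1 = 1$)
$I{\left(u \right)} = 12$ ($I{\left(u \right)} = 2 \cdot 6 \cdot 1 = 12 \cdot 1 = 12$)
$\left(I{\left(3 \right)} + 850\right)^{2} = \left(12 + 850\right)^{2} = 862^{2} = 743044$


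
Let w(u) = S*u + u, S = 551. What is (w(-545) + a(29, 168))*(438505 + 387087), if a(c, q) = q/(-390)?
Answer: -16144144439776/65 ≈ -2.4837e+11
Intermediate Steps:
a(c, q) = -q/390 (a(c, q) = q*(-1/390) = -q/390)
w(u) = 552*u (w(u) = 551*u + u = 552*u)
(w(-545) + a(29, 168))*(438505 + 387087) = (552*(-545) - 1/390*168)*(438505 + 387087) = (-300840 - 28/65)*825592 = -19554628/65*825592 = -16144144439776/65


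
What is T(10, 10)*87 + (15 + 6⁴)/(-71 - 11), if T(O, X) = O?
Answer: 70029/82 ≈ 854.01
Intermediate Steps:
T(10, 10)*87 + (15 + 6⁴)/(-71 - 11) = 10*87 + (15 + 6⁴)/(-71 - 11) = 870 + (15 + 1296)/(-82) = 870 + 1311*(-1/82) = 870 - 1311/82 = 70029/82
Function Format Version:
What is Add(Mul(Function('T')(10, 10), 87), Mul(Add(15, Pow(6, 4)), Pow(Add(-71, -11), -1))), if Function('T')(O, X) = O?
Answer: Rational(70029, 82) ≈ 854.01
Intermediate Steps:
Add(Mul(Function('T')(10, 10), 87), Mul(Add(15, Pow(6, 4)), Pow(Add(-71, -11), -1))) = Add(Mul(10, 87), Mul(Add(15, Pow(6, 4)), Pow(Add(-71, -11), -1))) = Add(870, Mul(Add(15, 1296), Pow(-82, -1))) = Add(870, Mul(1311, Rational(-1, 82))) = Add(870, Rational(-1311, 82)) = Rational(70029, 82)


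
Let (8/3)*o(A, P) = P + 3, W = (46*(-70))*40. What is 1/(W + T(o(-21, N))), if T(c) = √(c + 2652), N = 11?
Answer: -515200/66357749371 - 6*√1181/66357749371 ≈ -7.7671e-6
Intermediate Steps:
W = -128800 (W = -3220*40 = -128800)
o(A, P) = 9/8 + 3*P/8 (o(A, P) = 3*(P + 3)/8 = 3*(3 + P)/8 = 9/8 + 3*P/8)
T(c) = √(2652 + c)
1/(W + T(o(-21, N))) = 1/(-128800 + √(2652 + (9/8 + (3/8)*11))) = 1/(-128800 + √(2652 + (9/8 + 33/8))) = 1/(-128800 + √(2652 + 21/4)) = 1/(-128800 + √(10629/4)) = 1/(-128800 + 3*√1181/2)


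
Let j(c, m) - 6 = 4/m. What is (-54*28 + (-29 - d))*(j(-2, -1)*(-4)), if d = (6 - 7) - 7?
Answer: 12264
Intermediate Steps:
d = -8 (d = -1 - 7 = -8)
j(c, m) = 6 + 4/m
(-54*28 + (-29 - d))*(j(-2, -1)*(-4)) = (-54*28 + (-29 - 1*(-8)))*((6 + 4/(-1))*(-4)) = (-1512 + (-29 + 8))*((6 + 4*(-1))*(-4)) = (-1512 - 21)*((6 - 4)*(-4)) = -3066*(-4) = -1533*(-8) = 12264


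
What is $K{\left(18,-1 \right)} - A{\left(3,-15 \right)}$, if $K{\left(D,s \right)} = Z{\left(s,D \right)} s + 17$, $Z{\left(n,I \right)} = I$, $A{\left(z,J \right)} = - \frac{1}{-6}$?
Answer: $- \frac{7}{6} \approx -1.1667$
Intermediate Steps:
$A{\left(z,J \right)} = \frac{1}{6}$ ($A{\left(z,J \right)} = \left(-1\right) \left(- \frac{1}{6}\right) = \frac{1}{6}$)
$K{\left(D,s \right)} = 17 + D s$ ($K{\left(D,s \right)} = D s + 17 = 17 + D s$)
$K{\left(18,-1 \right)} - A{\left(3,-15 \right)} = \left(17 + 18 \left(-1\right)\right) - \frac{1}{6} = \left(17 - 18\right) - \frac{1}{6} = -1 - \frac{1}{6} = - \frac{7}{6}$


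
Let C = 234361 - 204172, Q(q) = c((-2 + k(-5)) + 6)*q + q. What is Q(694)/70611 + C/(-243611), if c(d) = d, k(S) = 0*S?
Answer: -1286345309/17201616321 ≈ -0.074780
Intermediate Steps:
k(S) = 0
Q(q) = 5*q (Q(q) = ((-2 + 0) + 6)*q + q = (-2 + 6)*q + q = 4*q + q = 5*q)
C = 30189
Q(694)/70611 + C/(-243611) = (5*694)/70611 + 30189/(-243611) = 3470*(1/70611) + 30189*(-1/243611) = 3470/70611 - 30189/243611 = -1286345309/17201616321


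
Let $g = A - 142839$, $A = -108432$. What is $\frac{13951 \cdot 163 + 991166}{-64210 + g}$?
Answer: $- \frac{3265179}{315481} \approx -10.35$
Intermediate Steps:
$g = -251271$ ($g = -108432 - 142839 = -251271$)
$\frac{13951 \cdot 163 + 991166}{-64210 + g} = \frac{13951 \cdot 163 + 991166}{-64210 - 251271} = \frac{2274013 + 991166}{-315481} = 3265179 \left(- \frac{1}{315481}\right) = - \frac{3265179}{315481}$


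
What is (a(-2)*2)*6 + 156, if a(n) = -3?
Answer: 120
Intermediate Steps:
(a(-2)*2)*6 + 156 = -3*2*6 + 156 = -6*6 + 156 = -36 + 156 = 120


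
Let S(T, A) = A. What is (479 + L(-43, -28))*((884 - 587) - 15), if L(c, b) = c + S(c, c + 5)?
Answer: 112236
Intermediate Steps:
L(c, b) = 5 + 2*c (L(c, b) = c + (c + 5) = c + (5 + c) = 5 + 2*c)
(479 + L(-43, -28))*((884 - 587) - 15) = (479 + (5 + 2*(-43)))*((884 - 587) - 15) = (479 + (5 - 86))*(297 - 15) = (479 - 81)*282 = 398*282 = 112236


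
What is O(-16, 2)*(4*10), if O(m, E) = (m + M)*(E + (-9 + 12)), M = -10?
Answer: -5200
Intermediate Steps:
O(m, E) = (-10 + m)*(3 + E) (O(m, E) = (m - 10)*(E + (-9 + 12)) = (-10 + m)*(E + 3) = (-10 + m)*(3 + E))
O(-16, 2)*(4*10) = (-30 - 10*2 + 3*(-16) + 2*(-16))*(4*10) = (-30 - 20 - 48 - 32)*40 = -130*40 = -5200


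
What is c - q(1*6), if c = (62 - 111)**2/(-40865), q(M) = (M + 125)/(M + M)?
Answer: -5382127/490380 ≈ -10.975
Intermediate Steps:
q(M) = (125 + M)/(2*M) (q(M) = (125 + M)/((2*M)) = (125 + M)*(1/(2*M)) = (125 + M)/(2*M))
c = -2401/40865 (c = (-49)**2*(-1/40865) = 2401*(-1/40865) = -2401/40865 ≈ -0.058754)
c - q(1*6) = -2401/40865 - (125 + 1*6)/(2*(1*6)) = -2401/40865 - (125 + 6)/(2*6) = -2401/40865 - 131/(2*6) = -2401/40865 - 1*131/12 = -2401/40865 - 131/12 = -5382127/490380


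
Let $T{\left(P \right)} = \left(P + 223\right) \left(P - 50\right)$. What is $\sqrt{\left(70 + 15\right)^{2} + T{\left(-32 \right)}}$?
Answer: $i \sqrt{8437} \approx 91.853 i$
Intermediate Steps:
$T{\left(P \right)} = \left(-50 + P\right) \left(223 + P\right)$ ($T{\left(P \right)} = \left(223 + P\right) \left(-50 + P\right) = \left(-50 + P\right) \left(223 + P\right)$)
$\sqrt{\left(70 + 15\right)^{2} + T{\left(-32 \right)}} = \sqrt{\left(70 + 15\right)^{2} + \left(-11150 + \left(-32\right)^{2} + 173 \left(-32\right)\right)} = \sqrt{85^{2} - 15662} = \sqrt{7225 - 15662} = \sqrt{-8437} = i \sqrt{8437}$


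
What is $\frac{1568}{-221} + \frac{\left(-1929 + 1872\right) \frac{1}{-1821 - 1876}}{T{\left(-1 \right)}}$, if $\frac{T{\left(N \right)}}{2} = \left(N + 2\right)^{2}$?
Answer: $- \frac{11581195}{1634074} \approx -7.0873$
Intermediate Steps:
$T{\left(N \right)} = 2 \left(2 + N\right)^{2}$ ($T{\left(N \right)} = 2 \left(N + 2\right)^{2} = 2 \left(2 + N\right)^{2}$)
$\frac{1568}{-221} + \frac{\left(-1929 + 1872\right) \frac{1}{-1821 - 1876}}{T{\left(-1 \right)}} = \frac{1568}{-221} + \frac{\left(-1929 + 1872\right) \frac{1}{-1821 - 1876}}{2 \left(2 - 1\right)^{2}} = 1568 \left(- \frac{1}{221}\right) + \frac{\left(-57\right) \frac{1}{-3697}}{2 \cdot 1^{2}} = - \frac{1568}{221} + \frac{\left(-57\right) \left(- \frac{1}{3697}\right)}{2 \cdot 1} = - \frac{1568}{221} + \frac{57}{3697 \cdot 2} = - \frac{1568}{221} + \frac{57}{3697} \cdot \frac{1}{2} = - \frac{1568}{221} + \frac{57}{7394} = - \frac{11581195}{1634074}$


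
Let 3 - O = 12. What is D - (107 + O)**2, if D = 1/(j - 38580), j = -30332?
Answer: -661830849/68912 ≈ -9604.0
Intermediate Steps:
O = -9 (O = 3 - 1*12 = 3 - 12 = -9)
D = -1/68912 (D = 1/(-30332 - 38580) = 1/(-68912) = -1/68912 ≈ -1.4511e-5)
D - (107 + O)**2 = -1/68912 - (107 - 9)**2 = -1/68912 - 1*98**2 = -1/68912 - 1*9604 = -1/68912 - 9604 = -661830849/68912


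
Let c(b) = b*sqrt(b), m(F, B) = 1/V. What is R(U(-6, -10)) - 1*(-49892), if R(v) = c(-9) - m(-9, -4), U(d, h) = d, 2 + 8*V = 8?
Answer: 149672/3 - 27*I ≈ 49891.0 - 27.0*I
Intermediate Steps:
V = 3/4 (V = -1/4 + (1/8)*8 = -1/4 + 1 = 3/4 ≈ 0.75000)
m(F, B) = 4/3 (m(F, B) = 1/(3/4) = 4/3)
c(b) = b**(3/2)
R(v) = -4/3 - 27*I (R(v) = (-9)**(3/2) - 1*4/3 = -27*I - 4/3 = -4/3 - 27*I)
R(U(-6, -10)) - 1*(-49892) = (-4/3 - 27*I) - 1*(-49892) = (-4/3 - 27*I) + 49892 = 149672/3 - 27*I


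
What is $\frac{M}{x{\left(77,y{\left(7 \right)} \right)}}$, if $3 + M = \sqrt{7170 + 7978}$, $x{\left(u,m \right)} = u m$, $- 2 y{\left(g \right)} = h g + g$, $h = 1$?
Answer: $\frac{3}{539} - \frac{2 \sqrt{3787}}{539} \approx -0.22278$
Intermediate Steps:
$y{\left(g \right)} = - g$ ($y{\left(g \right)} = - \frac{1 g + g}{2} = - \frac{g + g}{2} = - \frac{2 g}{2} = - g$)
$x{\left(u,m \right)} = m u$
$M = -3 + 2 \sqrt{3787}$ ($M = -3 + \sqrt{7170 + 7978} = -3 + \sqrt{15148} = -3 + 2 \sqrt{3787} \approx 120.08$)
$\frac{M}{x{\left(77,y{\left(7 \right)} \right)}} = \frac{-3 + 2 \sqrt{3787}}{\left(-1\right) 7 \cdot 77} = \frac{-3 + 2 \sqrt{3787}}{\left(-7\right) 77} = \frac{-3 + 2 \sqrt{3787}}{-539} = \left(-3 + 2 \sqrt{3787}\right) \left(- \frac{1}{539}\right) = \frac{3}{539} - \frac{2 \sqrt{3787}}{539}$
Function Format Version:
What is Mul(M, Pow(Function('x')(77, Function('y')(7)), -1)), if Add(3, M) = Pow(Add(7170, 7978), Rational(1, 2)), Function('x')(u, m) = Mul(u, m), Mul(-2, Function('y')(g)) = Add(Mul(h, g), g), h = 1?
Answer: Add(Rational(3, 539), Mul(Rational(-2, 539), Pow(3787, Rational(1, 2)))) ≈ -0.22278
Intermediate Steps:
Function('y')(g) = Mul(-1, g) (Function('y')(g) = Mul(Rational(-1, 2), Add(Mul(1, g), g)) = Mul(Rational(-1, 2), Add(g, g)) = Mul(Rational(-1, 2), Mul(2, g)) = Mul(-1, g))
Function('x')(u, m) = Mul(m, u)
M = Add(-3, Mul(2, Pow(3787, Rational(1, 2)))) (M = Add(-3, Pow(Add(7170, 7978), Rational(1, 2))) = Add(-3, Pow(15148, Rational(1, 2))) = Add(-3, Mul(2, Pow(3787, Rational(1, 2)))) ≈ 120.08)
Mul(M, Pow(Function('x')(77, Function('y')(7)), -1)) = Mul(Add(-3, Mul(2, Pow(3787, Rational(1, 2)))), Pow(Mul(Mul(-1, 7), 77), -1)) = Mul(Add(-3, Mul(2, Pow(3787, Rational(1, 2)))), Pow(Mul(-7, 77), -1)) = Mul(Add(-3, Mul(2, Pow(3787, Rational(1, 2)))), Pow(-539, -1)) = Mul(Add(-3, Mul(2, Pow(3787, Rational(1, 2)))), Rational(-1, 539)) = Add(Rational(3, 539), Mul(Rational(-2, 539), Pow(3787, Rational(1, 2))))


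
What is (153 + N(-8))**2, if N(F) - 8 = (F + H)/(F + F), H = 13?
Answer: 6610041/256 ≈ 25820.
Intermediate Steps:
N(F) = 8 + (13 + F)/(2*F) (N(F) = 8 + (F + 13)/(F + F) = 8 + (13 + F)/((2*F)) = 8 + (13 + F)*(1/(2*F)) = 8 + (13 + F)/(2*F))
(153 + N(-8))**2 = (153 + (1/2)*(13 + 17*(-8))/(-8))**2 = (153 + (1/2)*(-1/8)*(13 - 136))**2 = (153 + (1/2)*(-1/8)*(-123))**2 = (153 + 123/16)**2 = (2571/16)**2 = 6610041/256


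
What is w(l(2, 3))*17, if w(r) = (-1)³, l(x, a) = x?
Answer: -17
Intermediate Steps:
w(r) = -1
w(l(2, 3))*17 = -1*17 = -17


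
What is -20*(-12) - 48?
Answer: 192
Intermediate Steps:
-20*(-12) - 48 = 240 - 48 = 192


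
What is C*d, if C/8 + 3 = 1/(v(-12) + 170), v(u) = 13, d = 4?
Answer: -17536/183 ≈ -95.825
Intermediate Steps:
C = -4384/183 (C = -24 + 8/(13 + 170) = -24 + 8/183 = -4384/183 ≈ -23.956)
C*d = -4384/183*4 = -17536/183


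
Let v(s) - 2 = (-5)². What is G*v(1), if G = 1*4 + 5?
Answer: 243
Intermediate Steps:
v(s) = 27 (v(s) = 2 + (-5)² = 2 + 25 = 27)
G = 9 (G = 4 + 5 = 9)
G*v(1) = 9*27 = 243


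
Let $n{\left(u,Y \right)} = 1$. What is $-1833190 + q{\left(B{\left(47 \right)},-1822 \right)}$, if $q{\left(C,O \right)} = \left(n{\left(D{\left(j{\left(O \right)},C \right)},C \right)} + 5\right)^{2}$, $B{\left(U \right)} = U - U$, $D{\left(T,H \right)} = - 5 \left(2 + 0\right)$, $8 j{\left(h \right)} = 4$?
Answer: $-1833154$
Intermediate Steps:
$j{\left(h \right)} = \frac{1}{2}$ ($j{\left(h \right)} = \frac{1}{8} \cdot 4 = \frac{1}{2}$)
$D{\left(T,H \right)} = -10$ ($D{\left(T,H \right)} = \left(-5\right) 2 = -10$)
$B{\left(U \right)} = 0$
$q{\left(C,O \right)} = 36$ ($q{\left(C,O \right)} = \left(1 + 5\right)^{2} = 6^{2} = 36$)
$-1833190 + q{\left(B{\left(47 \right)},-1822 \right)} = -1833190 + 36 = -1833154$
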